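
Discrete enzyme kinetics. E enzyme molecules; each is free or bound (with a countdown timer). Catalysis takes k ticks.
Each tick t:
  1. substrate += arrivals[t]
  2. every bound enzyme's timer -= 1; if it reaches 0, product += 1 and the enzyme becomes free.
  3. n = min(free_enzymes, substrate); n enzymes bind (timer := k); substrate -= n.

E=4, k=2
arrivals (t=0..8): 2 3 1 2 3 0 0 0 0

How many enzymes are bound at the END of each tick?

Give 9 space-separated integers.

t=0: arr=2 -> substrate=0 bound=2 product=0
t=1: arr=3 -> substrate=1 bound=4 product=0
t=2: arr=1 -> substrate=0 bound=4 product=2
t=3: arr=2 -> substrate=0 bound=4 product=4
t=4: arr=3 -> substrate=1 bound=4 product=6
t=5: arr=0 -> substrate=0 bound=3 product=8
t=6: arr=0 -> substrate=0 bound=1 product=10
t=7: arr=0 -> substrate=0 bound=0 product=11
t=8: arr=0 -> substrate=0 bound=0 product=11

Answer: 2 4 4 4 4 3 1 0 0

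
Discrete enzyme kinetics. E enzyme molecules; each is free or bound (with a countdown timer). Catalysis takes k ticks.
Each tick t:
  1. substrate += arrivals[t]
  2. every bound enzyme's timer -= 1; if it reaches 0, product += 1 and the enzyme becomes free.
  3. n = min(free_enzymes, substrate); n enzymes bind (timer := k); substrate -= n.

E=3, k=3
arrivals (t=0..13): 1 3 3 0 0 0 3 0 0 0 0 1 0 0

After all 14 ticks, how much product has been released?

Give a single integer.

Answer: 10

Derivation:
t=0: arr=1 -> substrate=0 bound=1 product=0
t=1: arr=3 -> substrate=1 bound=3 product=0
t=2: arr=3 -> substrate=4 bound=3 product=0
t=3: arr=0 -> substrate=3 bound=3 product=1
t=4: arr=0 -> substrate=1 bound=3 product=3
t=5: arr=0 -> substrate=1 bound=3 product=3
t=6: arr=3 -> substrate=3 bound=3 product=4
t=7: arr=0 -> substrate=1 bound=3 product=6
t=8: arr=0 -> substrate=1 bound=3 product=6
t=9: arr=0 -> substrate=0 bound=3 product=7
t=10: arr=0 -> substrate=0 bound=1 product=9
t=11: arr=1 -> substrate=0 bound=2 product=9
t=12: arr=0 -> substrate=0 bound=1 product=10
t=13: arr=0 -> substrate=0 bound=1 product=10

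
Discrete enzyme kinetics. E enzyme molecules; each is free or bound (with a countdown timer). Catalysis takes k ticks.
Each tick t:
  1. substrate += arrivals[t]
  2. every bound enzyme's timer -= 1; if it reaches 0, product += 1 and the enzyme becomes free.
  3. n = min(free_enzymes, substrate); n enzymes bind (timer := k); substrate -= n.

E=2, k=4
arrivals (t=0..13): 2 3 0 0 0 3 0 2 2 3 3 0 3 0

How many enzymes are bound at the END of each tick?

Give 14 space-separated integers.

t=0: arr=2 -> substrate=0 bound=2 product=0
t=1: arr=3 -> substrate=3 bound=2 product=0
t=2: arr=0 -> substrate=3 bound=2 product=0
t=3: arr=0 -> substrate=3 bound=2 product=0
t=4: arr=0 -> substrate=1 bound=2 product=2
t=5: arr=3 -> substrate=4 bound=2 product=2
t=6: arr=0 -> substrate=4 bound=2 product=2
t=7: arr=2 -> substrate=6 bound=2 product=2
t=8: arr=2 -> substrate=6 bound=2 product=4
t=9: arr=3 -> substrate=9 bound=2 product=4
t=10: arr=3 -> substrate=12 bound=2 product=4
t=11: arr=0 -> substrate=12 bound=2 product=4
t=12: arr=3 -> substrate=13 bound=2 product=6
t=13: arr=0 -> substrate=13 bound=2 product=6

Answer: 2 2 2 2 2 2 2 2 2 2 2 2 2 2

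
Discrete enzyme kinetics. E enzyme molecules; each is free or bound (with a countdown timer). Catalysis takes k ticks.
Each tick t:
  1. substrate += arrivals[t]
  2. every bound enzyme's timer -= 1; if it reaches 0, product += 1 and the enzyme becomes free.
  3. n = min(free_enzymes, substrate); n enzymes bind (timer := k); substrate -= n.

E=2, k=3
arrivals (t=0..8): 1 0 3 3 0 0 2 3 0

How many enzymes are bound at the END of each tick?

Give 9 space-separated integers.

t=0: arr=1 -> substrate=0 bound=1 product=0
t=1: arr=0 -> substrate=0 bound=1 product=0
t=2: arr=3 -> substrate=2 bound=2 product=0
t=3: arr=3 -> substrate=4 bound=2 product=1
t=4: arr=0 -> substrate=4 bound=2 product=1
t=5: arr=0 -> substrate=3 bound=2 product=2
t=6: arr=2 -> substrate=4 bound=2 product=3
t=7: arr=3 -> substrate=7 bound=2 product=3
t=8: arr=0 -> substrate=6 bound=2 product=4

Answer: 1 1 2 2 2 2 2 2 2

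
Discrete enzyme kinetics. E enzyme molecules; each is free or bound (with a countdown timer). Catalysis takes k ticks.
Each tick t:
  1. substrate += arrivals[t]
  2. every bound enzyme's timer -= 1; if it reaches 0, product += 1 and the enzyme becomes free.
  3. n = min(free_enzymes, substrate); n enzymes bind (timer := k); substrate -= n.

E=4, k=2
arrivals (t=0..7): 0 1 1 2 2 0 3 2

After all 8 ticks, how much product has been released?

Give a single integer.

t=0: arr=0 -> substrate=0 bound=0 product=0
t=1: arr=1 -> substrate=0 bound=1 product=0
t=2: arr=1 -> substrate=0 bound=2 product=0
t=3: arr=2 -> substrate=0 bound=3 product=1
t=4: arr=2 -> substrate=0 bound=4 product=2
t=5: arr=0 -> substrate=0 bound=2 product=4
t=6: arr=3 -> substrate=0 bound=3 product=6
t=7: arr=2 -> substrate=1 bound=4 product=6

Answer: 6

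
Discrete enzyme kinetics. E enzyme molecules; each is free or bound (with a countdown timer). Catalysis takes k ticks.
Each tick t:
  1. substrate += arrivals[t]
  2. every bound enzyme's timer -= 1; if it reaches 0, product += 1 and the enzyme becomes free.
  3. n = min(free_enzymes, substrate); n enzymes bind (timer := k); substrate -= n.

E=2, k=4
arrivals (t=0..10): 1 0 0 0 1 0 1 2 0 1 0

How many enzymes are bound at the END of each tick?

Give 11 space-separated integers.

t=0: arr=1 -> substrate=0 bound=1 product=0
t=1: arr=0 -> substrate=0 bound=1 product=0
t=2: arr=0 -> substrate=0 bound=1 product=0
t=3: arr=0 -> substrate=0 bound=1 product=0
t=4: arr=1 -> substrate=0 bound=1 product=1
t=5: arr=0 -> substrate=0 bound=1 product=1
t=6: arr=1 -> substrate=0 bound=2 product=1
t=7: arr=2 -> substrate=2 bound=2 product=1
t=8: arr=0 -> substrate=1 bound=2 product=2
t=9: arr=1 -> substrate=2 bound=2 product=2
t=10: arr=0 -> substrate=1 bound=2 product=3

Answer: 1 1 1 1 1 1 2 2 2 2 2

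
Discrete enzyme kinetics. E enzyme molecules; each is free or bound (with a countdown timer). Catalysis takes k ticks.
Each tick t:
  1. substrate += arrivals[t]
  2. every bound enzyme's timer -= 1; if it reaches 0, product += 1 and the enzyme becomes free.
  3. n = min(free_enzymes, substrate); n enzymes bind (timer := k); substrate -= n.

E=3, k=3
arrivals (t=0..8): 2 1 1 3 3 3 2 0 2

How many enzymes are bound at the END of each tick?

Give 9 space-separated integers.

t=0: arr=2 -> substrate=0 bound=2 product=0
t=1: arr=1 -> substrate=0 bound=3 product=0
t=2: arr=1 -> substrate=1 bound=3 product=0
t=3: arr=3 -> substrate=2 bound=3 product=2
t=4: arr=3 -> substrate=4 bound=3 product=3
t=5: arr=3 -> substrate=7 bound=3 product=3
t=6: arr=2 -> substrate=7 bound=3 product=5
t=7: arr=0 -> substrate=6 bound=3 product=6
t=8: arr=2 -> substrate=8 bound=3 product=6

Answer: 2 3 3 3 3 3 3 3 3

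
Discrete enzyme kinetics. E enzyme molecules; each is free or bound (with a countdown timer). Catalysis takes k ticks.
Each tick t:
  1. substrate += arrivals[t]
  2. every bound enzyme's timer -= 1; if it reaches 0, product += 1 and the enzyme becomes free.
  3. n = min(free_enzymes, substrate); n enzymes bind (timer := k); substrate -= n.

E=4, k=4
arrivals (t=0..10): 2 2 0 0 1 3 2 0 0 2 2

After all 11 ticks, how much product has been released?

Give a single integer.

t=0: arr=2 -> substrate=0 bound=2 product=0
t=1: arr=2 -> substrate=0 bound=4 product=0
t=2: arr=0 -> substrate=0 bound=4 product=0
t=3: arr=0 -> substrate=0 bound=4 product=0
t=4: arr=1 -> substrate=0 bound=3 product=2
t=5: arr=3 -> substrate=0 bound=4 product=4
t=6: arr=2 -> substrate=2 bound=4 product=4
t=7: arr=0 -> substrate=2 bound=4 product=4
t=8: arr=0 -> substrate=1 bound=4 product=5
t=9: arr=2 -> substrate=0 bound=4 product=8
t=10: arr=2 -> substrate=2 bound=4 product=8

Answer: 8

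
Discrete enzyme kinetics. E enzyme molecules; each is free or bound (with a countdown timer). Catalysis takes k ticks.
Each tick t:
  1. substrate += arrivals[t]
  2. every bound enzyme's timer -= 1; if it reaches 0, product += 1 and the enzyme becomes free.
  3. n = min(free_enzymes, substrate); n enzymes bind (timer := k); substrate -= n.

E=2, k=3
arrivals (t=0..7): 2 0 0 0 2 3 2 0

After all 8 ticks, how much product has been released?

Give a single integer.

Answer: 4

Derivation:
t=0: arr=2 -> substrate=0 bound=2 product=0
t=1: arr=0 -> substrate=0 bound=2 product=0
t=2: arr=0 -> substrate=0 bound=2 product=0
t=3: arr=0 -> substrate=0 bound=0 product=2
t=4: arr=2 -> substrate=0 bound=2 product=2
t=5: arr=3 -> substrate=3 bound=2 product=2
t=6: arr=2 -> substrate=5 bound=2 product=2
t=7: arr=0 -> substrate=3 bound=2 product=4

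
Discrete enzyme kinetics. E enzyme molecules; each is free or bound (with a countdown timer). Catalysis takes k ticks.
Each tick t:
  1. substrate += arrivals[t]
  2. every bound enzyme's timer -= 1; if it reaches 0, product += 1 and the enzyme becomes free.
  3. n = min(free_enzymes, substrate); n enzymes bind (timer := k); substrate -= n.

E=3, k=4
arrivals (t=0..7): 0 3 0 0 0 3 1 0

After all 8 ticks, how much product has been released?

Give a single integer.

Answer: 3

Derivation:
t=0: arr=0 -> substrate=0 bound=0 product=0
t=1: arr=3 -> substrate=0 bound=3 product=0
t=2: arr=0 -> substrate=0 bound=3 product=0
t=3: arr=0 -> substrate=0 bound=3 product=0
t=4: arr=0 -> substrate=0 bound=3 product=0
t=5: arr=3 -> substrate=0 bound=3 product=3
t=6: arr=1 -> substrate=1 bound=3 product=3
t=7: arr=0 -> substrate=1 bound=3 product=3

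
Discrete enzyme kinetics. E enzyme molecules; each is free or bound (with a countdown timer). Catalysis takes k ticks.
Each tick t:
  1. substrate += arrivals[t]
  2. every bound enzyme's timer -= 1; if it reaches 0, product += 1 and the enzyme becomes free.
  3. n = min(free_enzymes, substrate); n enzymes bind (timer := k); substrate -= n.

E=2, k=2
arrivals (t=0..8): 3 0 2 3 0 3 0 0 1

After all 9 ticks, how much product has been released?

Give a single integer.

t=0: arr=3 -> substrate=1 bound=2 product=0
t=1: arr=0 -> substrate=1 bound=2 product=0
t=2: arr=2 -> substrate=1 bound=2 product=2
t=3: arr=3 -> substrate=4 bound=2 product=2
t=4: arr=0 -> substrate=2 bound=2 product=4
t=5: arr=3 -> substrate=5 bound=2 product=4
t=6: arr=0 -> substrate=3 bound=2 product=6
t=7: arr=0 -> substrate=3 bound=2 product=6
t=8: arr=1 -> substrate=2 bound=2 product=8

Answer: 8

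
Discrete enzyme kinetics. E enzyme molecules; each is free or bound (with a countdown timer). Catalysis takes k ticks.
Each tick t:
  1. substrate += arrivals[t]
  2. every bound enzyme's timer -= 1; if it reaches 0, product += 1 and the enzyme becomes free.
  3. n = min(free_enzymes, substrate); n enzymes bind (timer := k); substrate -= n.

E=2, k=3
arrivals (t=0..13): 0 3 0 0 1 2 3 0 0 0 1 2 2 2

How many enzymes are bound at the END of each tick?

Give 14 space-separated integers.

Answer: 0 2 2 2 2 2 2 2 2 2 2 2 2 2

Derivation:
t=0: arr=0 -> substrate=0 bound=0 product=0
t=1: arr=3 -> substrate=1 bound=2 product=0
t=2: arr=0 -> substrate=1 bound=2 product=0
t=3: arr=0 -> substrate=1 bound=2 product=0
t=4: arr=1 -> substrate=0 bound=2 product=2
t=5: arr=2 -> substrate=2 bound=2 product=2
t=6: arr=3 -> substrate=5 bound=2 product=2
t=7: arr=0 -> substrate=3 bound=2 product=4
t=8: arr=0 -> substrate=3 bound=2 product=4
t=9: arr=0 -> substrate=3 bound=2 product=4
t=10: arr=1 -> substrate=2 bound=2 product=6
t=11: arr=2 -> substrate=4 bound=2 product=6
t=12: arr=2 -> substrate=6 bound=2 product=6
t=13: arr=2 -> substrate=6 bound=2 product=8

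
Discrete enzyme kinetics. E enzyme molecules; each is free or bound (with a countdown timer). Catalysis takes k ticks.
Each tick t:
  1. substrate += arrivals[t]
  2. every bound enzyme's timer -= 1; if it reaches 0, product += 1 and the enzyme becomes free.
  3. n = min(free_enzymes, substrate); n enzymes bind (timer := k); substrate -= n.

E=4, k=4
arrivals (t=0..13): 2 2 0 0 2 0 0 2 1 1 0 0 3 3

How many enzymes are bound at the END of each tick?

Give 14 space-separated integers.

t=0: arr=2 -> substrate=0 bound=2 product=0
t=1: arr=2 -> substrate=0 bound=4 product=0
t=2: arr=0 -> substrate=0 bound=4 product=0
t=3: arr=0 -> substrate=0 bound=4 product=0
t=4: arr=2 -> substrate=0 bound=4 product=2
t=5: arr=0 -> substrate=0 bound=2 product=4
t=6: arr=0 -> substrate=0 bound=2 product=4
t=7: arr=2 -> substrate=0 bound=4 product=4
t=8: arr=1 -> substrate=0 bound=3 product=6
t=9: arr=1 -> substrate=0 bound=4 product=6
t=10: arr=0 -> substrate=0 bound=4 product=6
t=11: arr=0 -> substrate=0 bound=2 product=8
t=12: arr=3 -> substrate=0 bound=4 product=9
t=13: arr=3 -> substrate=2 bound=4 product=10

Answer: 2 4 4 4 4 2 2 4 3 4 4 2 4 4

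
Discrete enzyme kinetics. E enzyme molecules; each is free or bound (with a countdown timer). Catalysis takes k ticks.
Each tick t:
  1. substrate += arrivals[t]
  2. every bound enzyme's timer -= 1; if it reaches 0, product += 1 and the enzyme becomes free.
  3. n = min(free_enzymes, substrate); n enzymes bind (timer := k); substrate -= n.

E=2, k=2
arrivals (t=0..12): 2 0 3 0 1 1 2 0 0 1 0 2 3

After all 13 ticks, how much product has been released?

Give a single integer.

Answer: 10

Derivation:
t=0: arr=2 -> substrate=0 bound=2 product=0
t=1: arr=0 -> substrate=0 bound=2 product=0
t=2: arr=3 -> substrate=1 bound=2 product=2
t=3: arr=0 -> substrate=1 bound=2 product=2
t=4: arr=1 -> substrate=0 bound=2 product=4
t=5: arr=1 -> substrate=1 bound=2 product=4
t=6: arr=2 -> substrate=1 bound=2 product=6
t=7: arr=0 -> substrate=1 bound=2 product=6
t=8: arr=0 -> substrate=0 bound=1 product=8
t=9: arr=1 -> substrate=0 bound=2 product=8
t=10: arr=0 -> substrate=0 bound=1 product=9
t=11: arr=2 -> substrate=0 bound=2 product=10
t=12: arr=3 -> substrate=3 bound=2 product=10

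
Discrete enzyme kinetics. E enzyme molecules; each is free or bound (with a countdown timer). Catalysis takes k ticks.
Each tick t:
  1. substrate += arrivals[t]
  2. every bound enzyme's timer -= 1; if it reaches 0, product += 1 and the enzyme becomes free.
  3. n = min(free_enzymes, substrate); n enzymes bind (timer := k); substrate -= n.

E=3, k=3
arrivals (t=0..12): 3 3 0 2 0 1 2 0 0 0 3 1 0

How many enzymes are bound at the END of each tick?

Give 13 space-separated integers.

t=0: arr=3 -> substrate=0 bound=3 product=0
t=1: arr=3 -> substrate=3 bound=3 product=0
t=2: arr=0 -> substrate=3 bound=3 product=0
t=3: arr=2 -> substrate=2 bound=3 product=3
t=4: arr=0 -> substrate=2 bound=3 product=3
t=5: arr=1 -> substrate=3 bound=3 product=3
t=6: arr=2 -> substrate=2 bound=3 product=6
t=7: arr=0 -> substrate=2 bound=3 product=6
t=8: arr=0 -> substrate=2 bound=3 product=6
t=9: arr=0 -> substrate=0 bound=2 product=9
t=10: arr=3 -> substrate=2 bound=3 product=9
t=11: arr=1 -> substrate=3 bound=3 product=9
t=12: arr=0 -> substrate=1 bound=3 product=11

Answer: 3 3 3 3 3 3 3 3 3 2 3 3 3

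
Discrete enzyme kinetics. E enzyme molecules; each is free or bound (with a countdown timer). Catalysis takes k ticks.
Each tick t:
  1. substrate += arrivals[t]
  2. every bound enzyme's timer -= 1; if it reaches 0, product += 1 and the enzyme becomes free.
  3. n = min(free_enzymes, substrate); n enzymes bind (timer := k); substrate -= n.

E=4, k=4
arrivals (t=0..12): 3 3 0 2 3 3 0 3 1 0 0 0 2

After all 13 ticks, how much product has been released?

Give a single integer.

t=0: arr=3 -> substrate=0 bound=3 product=0
t=1: arr=3 -> substrate=2 bound=4 product=0
t=2: arr=0 -> substrate=2 bound=4 product=0
t=3: arr=2 -> substrate=4 bound=4 product=0
t=4: arr=3 -> substrate=4 bound=4 product=3
t=5: arr=3 -> substrate=6 bound=4 product=4
t=6: arr=0 -> substrate=6 bound=4 product=4
t=7: arr=3 -> substrate=9 bound=4 product=4
t=8: arr=1 -> substrate=7 bound=4 product=7
t=9: arr=0 -> substrate=6 bound=4 product=8
t=10: arr=0 -> substrate=6 bound=4 product=8
t=11: arr=0 -> substrate=6 bound=4 product=8
t=12: arr=2 -> substrate=5 bound=4 product=11

Answer: 11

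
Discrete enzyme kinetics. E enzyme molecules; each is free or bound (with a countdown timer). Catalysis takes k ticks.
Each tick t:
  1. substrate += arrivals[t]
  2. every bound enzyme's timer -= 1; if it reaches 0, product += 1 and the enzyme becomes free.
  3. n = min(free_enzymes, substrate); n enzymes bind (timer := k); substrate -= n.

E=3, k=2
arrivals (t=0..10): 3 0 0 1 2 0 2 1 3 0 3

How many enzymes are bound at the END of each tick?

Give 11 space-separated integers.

t=0: arr=3 -> substrate=0 bound=3 product=0
t=1: arr=0 -> substrate=0 bound=3 product=0
t=2: arr=0 -> substrate=0 bound=0 product=3
t=3: arr=1 -> substrate=0 bound=1 product=3
t=4: arr=2 -> substrate=0 bound=3 product=3
t=5: arr=0 -> substrate=0 bound=2 product=4
t=6: arr=2 -> substrate=0 bound=2 product=6
t=7: arr=1 -> substrate=0 bound=3 product=6
t=8: arr=3 -> substrate=1 bound=3 product=8
t=9: arr=0 -> substrate=0 bound=3 product=9
t=10: arr=3 -> substrate=1 bound=3 product=11

Answer: 3 3 0 1 3 2 2 3 3 3 3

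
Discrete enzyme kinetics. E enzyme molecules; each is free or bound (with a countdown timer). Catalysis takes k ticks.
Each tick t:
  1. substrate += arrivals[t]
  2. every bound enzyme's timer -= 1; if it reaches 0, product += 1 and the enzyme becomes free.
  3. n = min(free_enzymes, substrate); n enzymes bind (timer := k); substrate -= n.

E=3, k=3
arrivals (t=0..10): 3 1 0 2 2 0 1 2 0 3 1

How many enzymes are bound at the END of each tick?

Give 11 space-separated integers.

t=0: arr=3 -> substrate=0 bound=3 product=0
t=1: arr=1 -> substrate=1 bound=3 product=0
t=2: arr=0 -> substrate=1 bound=3 product=0
t=3: arr=2 -> substrate=0 bound=3 product=3
t=4: arr=2 -> substrate=2 bound=3 product=3
t=5: arr=0 -> substrate=2 bound=3 product=3
t=6: arr=1 -> substrate=0 bound=3 product=6
t=7: arr=2 -> substrate=2 bound=3 product=6
t=8: arr=0 -> substrate=2 bound=3 product=6
t=9: arr=3 -> substrate=2 bound=3 product=9
t=10: arr=1 -> substrate=3 bound=3 product=9

Answer: 3 3 3 3 3 3 3 3 3 3 3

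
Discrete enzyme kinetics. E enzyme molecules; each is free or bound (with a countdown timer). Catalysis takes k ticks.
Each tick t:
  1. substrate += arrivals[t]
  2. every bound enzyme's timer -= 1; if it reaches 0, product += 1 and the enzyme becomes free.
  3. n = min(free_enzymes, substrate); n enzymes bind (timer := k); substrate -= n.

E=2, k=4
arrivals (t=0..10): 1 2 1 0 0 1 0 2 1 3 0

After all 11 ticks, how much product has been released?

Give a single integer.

t=0: arr=1 -> substrate=0 bound=1 product=0
t=1: arr=2 -> substrate=1 bound=2 product=0
t=2: arr=1 -> substrate=2 bound=2 product=0
t=3: arr=0 -> substrate=2 bound=2 product=0
t=4: arr=0 -> substrate=1 bound=2 product=1
t=5: arr=1 -> substrate=1 bound=2 product=2
t=6: arr=0 -> substrate=1 bound=2 product=2
t=7: arr=2 -> substrate=3 bound=2 product=2
t=8: arr=1 -> substrate=3 bound=2 product=3
t=9: arr=3 -> substrate=5 bound=2 product=4
t=10: arr=0 -> substrate=5 bound=2 product=4

Answer: 4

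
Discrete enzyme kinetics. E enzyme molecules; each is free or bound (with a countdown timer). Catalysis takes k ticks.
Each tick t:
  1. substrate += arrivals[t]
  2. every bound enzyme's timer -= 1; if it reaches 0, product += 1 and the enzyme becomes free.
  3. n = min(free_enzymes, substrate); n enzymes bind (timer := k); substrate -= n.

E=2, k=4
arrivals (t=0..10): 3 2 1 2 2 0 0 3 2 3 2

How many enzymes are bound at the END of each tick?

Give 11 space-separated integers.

Answer: 2 2 2 2 2 2 2 2 2 2 2

Derivation:
t=0: arr=3 -> substrate=1 bound=2 product=0
t=1: arr=2 -> substrate=3 bound=2 product=0
t=2: arr=1 -> substrate=4 bound=2 product=0
t=3: arr=2 -> substrate=6 bound=2 product=0
t=4: arr=2 -> substrate=6 bound=2 product=2
t=5: arr=0 -> substrate=6 bound=2 product=2
t=6: arr=0 -> substrate=6 bound=2 product=2
t=7: arr=3 -> substrate=9 bound=2 product=2
t=8: arr=2 -> substrate=9 bound=2 product=4
t=9: arr=3 -> substrate=12 bound=2 product=4
t=10: arr=2 -> substrate=14 bound=2 product=4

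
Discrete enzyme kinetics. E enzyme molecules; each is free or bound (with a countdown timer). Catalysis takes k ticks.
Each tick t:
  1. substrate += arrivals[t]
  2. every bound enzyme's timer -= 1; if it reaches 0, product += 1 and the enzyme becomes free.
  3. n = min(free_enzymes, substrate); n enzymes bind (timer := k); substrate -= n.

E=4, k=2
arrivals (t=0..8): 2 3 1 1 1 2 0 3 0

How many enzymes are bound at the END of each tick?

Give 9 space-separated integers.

Answer: 2 4 4 3 2 3 2 3 3

Derivation:
t=0: arr=2 -> substrate=0 bound=2 product=0
t=1: arr=3 -> substrate=1 bound=4 product=0
t=2: arr=1 -> substrate=0 bound=4 product=2
t=3: arr=1 -> substrate=0 bound=3 product=4
t=4: arr=1 -> substrate=0 bound=2 product=6
t=5: arr=2 -> substrate=0 bound=3 product=7
t=6: arr=0 -> substrate=0 bound=2 product=8
t=7: arr=3 -> substrate=0 bound=3 product=10
t=8: arr=0 -> substrate=0 bound=3 product=10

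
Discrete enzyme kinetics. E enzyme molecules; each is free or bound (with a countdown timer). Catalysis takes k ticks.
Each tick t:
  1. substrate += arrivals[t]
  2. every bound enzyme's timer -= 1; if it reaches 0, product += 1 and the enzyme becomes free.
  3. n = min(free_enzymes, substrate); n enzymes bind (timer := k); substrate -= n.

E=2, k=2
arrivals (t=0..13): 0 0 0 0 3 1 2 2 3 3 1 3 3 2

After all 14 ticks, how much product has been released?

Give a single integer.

Answer: 8

Derivation:
t=0: arr=0 -> substrate=0 bound=0 product=0
t=1: arr=0 -> substrate=0 bound=0 product=0
t=2: arr=0 -> substrate=0 bound=0 product=0
t=3: arr=0 -> substrate=0 bound=0 product=0
t=4: arr=3 -> substrate=1 bound=2 product=0
t=5: arr=1 -> substrate=2 bound=2 product=0
t=6: arr=2 -> substrate=2 bound=2 product=2
t=7: arr=2 -> substrate=4 bound=2 product=2
t=8: arr=3 -> substrate=5 bound=2 product=4
t=9: arr=3 -> substrate=8 bound=2 product=4
t=10: arr=1 -> substrate=7 bound=2 product=6
t=11: arr=3 -> substrate=10 bound=2 product=6
t=12: arr=3 -> substrate=11 bound=2 product=8
t=13: arr=2 -> substrate=13 bound=2 product=8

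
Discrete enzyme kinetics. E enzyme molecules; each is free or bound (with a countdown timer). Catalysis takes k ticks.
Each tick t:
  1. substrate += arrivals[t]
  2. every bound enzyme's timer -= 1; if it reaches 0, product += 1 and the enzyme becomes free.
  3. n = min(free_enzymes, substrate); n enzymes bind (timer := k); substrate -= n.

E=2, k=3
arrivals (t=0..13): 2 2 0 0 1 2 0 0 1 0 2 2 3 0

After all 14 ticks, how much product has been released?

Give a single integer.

t=0: arr=2 -> substrate=0 bound=2 product=0
t=1: arr=2 -> substrate=2 bound=2 product=0
t=2: arr=0 -> substrate=2 bound=2 product=0
t=3: arr=0 -> substrate=0 bound=2 product=2
t=4: arr=1 -> substrate=1 bound=2 product=2
t=5: arr=2 -> substrate=3 bound=2 product=2
t=6: arr=0 -> substrate=1 bound=2 product=4
t=7: arr=0 -> substrate=1 bound=2 product=4
t=8: arr=1 -> substrate=2 bound=2 product=4
t=9: arr=0 -> substrate=0 bound=2 product=6
t=10: arr=2 -> substrate=2 bound=2 product=6
t=11: arr=2 -> substrate=4 bound=2 product=6
t=12: arr=3 -> substrate=5 bound=2 product=8
t=13: arr=0 -> substrate=5 bound=2 product=8

Answer: 8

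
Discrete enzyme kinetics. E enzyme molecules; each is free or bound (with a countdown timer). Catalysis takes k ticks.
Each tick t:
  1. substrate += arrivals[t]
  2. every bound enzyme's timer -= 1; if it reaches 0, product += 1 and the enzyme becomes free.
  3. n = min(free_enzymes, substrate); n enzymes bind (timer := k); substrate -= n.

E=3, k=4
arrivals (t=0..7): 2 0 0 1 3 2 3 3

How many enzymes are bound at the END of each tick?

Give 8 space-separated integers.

Answer: 2 2 2 3 3 3 3 3

Derivation:
t=0: arr=2 -> substrate=0 bound=2 product=0
t=1: arr=0 -> substrate=0 bound=2 product=0
t=2: arr=0 -> substrate=0 bound=2 product=0
t=3: arr=1 -> substrate=0 bound=3 product=0
t=4: arr=3 -> substrate=1 bound=3 product=2
t=5: arr=2 -> substrate=3 bound=3 product=2
t=6: arr=3 -> substrate=6 bound=3 product=2
t=7: arr=3 -> substrate=8 bound=3 product=3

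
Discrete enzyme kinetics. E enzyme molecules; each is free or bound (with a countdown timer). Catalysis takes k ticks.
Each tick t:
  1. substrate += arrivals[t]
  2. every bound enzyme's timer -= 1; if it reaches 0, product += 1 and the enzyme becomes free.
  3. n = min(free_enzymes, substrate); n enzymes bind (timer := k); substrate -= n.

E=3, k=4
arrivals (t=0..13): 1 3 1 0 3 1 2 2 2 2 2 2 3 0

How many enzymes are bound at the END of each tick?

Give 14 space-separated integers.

t=0: arr=1 -> substrate=0 bound=1 product=0
t=1: arr=3 -> substrate=1 bound=3 product=0
t=2: arr=1 -> substrate=2 bound=3 product=0
t=3: arr=0 -> substrate=2 bound=3 product=0
t=4: arr=3 -> substrate=4 bound=3 product=1
t=5: arr=1 -> substrate=3 bound=3 product=3
t=6: arr=2 -> substrate=5 bound=3 product=3
t=7: arr=2 -> substrate=7 bound=3 product=3
t=8: arr=2 -> substrate=8 bound=3 product=4
t=9: arr=2 -> substrate=8 bound=3 product=6
t=10: arr=2 -> substrate=10 bound=3 product=6
t=11: arr=2 -> substrate=12 bound=3 product=6
t=12: arr=3 -> substrate=14 bound=3 product=7
t=13: arr=0 -> substrate=12 bound=3 product=9

Answer: 1 3 3 3 3 3 3 3 3 3 3 3 3 3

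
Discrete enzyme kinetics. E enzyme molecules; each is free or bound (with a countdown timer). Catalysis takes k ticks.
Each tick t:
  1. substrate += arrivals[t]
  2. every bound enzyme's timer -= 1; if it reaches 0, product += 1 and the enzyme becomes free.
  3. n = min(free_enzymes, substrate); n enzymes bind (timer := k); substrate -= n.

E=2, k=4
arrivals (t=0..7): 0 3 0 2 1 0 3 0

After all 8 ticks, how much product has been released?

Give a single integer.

Answer: 2

Derivation:
t=0: arr=0 -> substrate=0 bound=0 product=0
t=1: arr=3 -> substrate=1 bound=2 product=0
t=2: arr=0 -> substrate=1 bound=2 product=0
t=3: arr=2 -> substrate=3 bound=2 product=0
t=4: arr=1 -> substrate=4 bound=2 product=0
t=5: arr=0 -> substrate=2 bound=2 product=2
t=6: arr=3 -> substrate=5 bound=2 product=2
t=7: arr=0 -> substrate=5 bound=2 product=2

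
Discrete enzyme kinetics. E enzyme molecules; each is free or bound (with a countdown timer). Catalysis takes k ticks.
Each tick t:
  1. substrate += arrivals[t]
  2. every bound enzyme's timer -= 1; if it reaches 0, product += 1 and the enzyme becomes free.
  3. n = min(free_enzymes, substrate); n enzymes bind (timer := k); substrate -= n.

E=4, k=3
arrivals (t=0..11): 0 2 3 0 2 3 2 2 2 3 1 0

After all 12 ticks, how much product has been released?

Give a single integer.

Answer: 12

Derivation:
t=0: arr=0 -> substrate=0 bound=0 product=0
t=1: arr=2 -> substrate=0 bound=2 product=0
t=2: arr=3 -> substrate=1 bound=4 product=0
t=3: arr=0 -> substrate=1 bound=4 product=0
t=4: arr=2 -> substrate=1 bound=4 product=2
t=5: arr=3 -> substrate=2 bound=4 product=4
t=6: arr=2 -> substrate=4 bound=4 product=4
t=7: arr=2 -> substrate=4 bound=4 product=6
t=8: arr=2 -> substrate=4 bound=4 product=8
t=9: arr=3 -> substrate=7 bound=4 product=8
t=10: arr=1 -> substrate=6 bound=4 product=10
t=11: arr=0 -> substrate=4 bound=4 product=12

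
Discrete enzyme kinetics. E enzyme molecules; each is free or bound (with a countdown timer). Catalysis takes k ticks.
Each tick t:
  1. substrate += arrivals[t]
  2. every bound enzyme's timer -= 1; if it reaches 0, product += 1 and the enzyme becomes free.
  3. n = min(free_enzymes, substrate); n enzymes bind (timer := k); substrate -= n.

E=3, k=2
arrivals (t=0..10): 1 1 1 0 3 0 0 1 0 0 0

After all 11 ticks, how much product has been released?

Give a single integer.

Answer: 7

Derivation:
t=0: arr=1 -> substrate=0 bound=1 product=0
t=1: arr=1 -> substrate=0 bound=2 product=0
t=2: arr=1 -> substrate=0 bound=2 product=1
t=3: arr=0 -> substrate=0 bound=1 product=2
t=4: arr=3 -> substrate=0 bound=3 product=3
t=5: arr=0 -> substrate=0 bound=3 product=3
t=6: arr=0 -> substrate=0 bound=0 product=6
t=7: arr=1 -> substrate=0 bound=1 product=6
t=8: arr=0 -> substrate=0 bound=1 product=6
t=9: arr=0 -> substrate=0 bound=0 product=7
t=10: arr=0 -> substrate=0 bound=0 product=7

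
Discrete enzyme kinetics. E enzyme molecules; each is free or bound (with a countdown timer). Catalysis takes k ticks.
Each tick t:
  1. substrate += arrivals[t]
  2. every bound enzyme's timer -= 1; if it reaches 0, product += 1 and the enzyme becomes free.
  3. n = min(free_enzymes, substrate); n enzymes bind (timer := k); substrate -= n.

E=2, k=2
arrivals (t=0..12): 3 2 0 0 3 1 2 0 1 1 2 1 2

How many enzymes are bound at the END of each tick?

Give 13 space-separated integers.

Answer: 2 2 2 2 2 2 2 2 2 2 2 2 2

Derivation:
t=0: arr=3 -> substrate=1 bound=2 product=0
t=1: arr=2 -> substrate=3 bound=2 product=0
t=2: arr=0 -> substrate=1 bound=2 product=2
t=3: arr=0 -> substrate=1 bound=2 product=2
t=4: arr=3 -> substrate=2 bound=2 product=4
t=5: arr=1 -> substrate=3 bound=2 product=4
t=6: arr=2 -> substrate=3 bound=2 product=6
t=7: arr=0 -> substrate=3 bound=2 product=6
t=8: arr=1 -> substrate=2 bound=2 product=8
t=9: arr=1 -> substrate=3 bound=2 product=8
t=10: arr=2 -> substrate=3 bound=2 product=10
t=11: arr=1 -> substrate=4 bound=2 product=10
t=12: arr=2 -> substrate=4 bound=2 product=12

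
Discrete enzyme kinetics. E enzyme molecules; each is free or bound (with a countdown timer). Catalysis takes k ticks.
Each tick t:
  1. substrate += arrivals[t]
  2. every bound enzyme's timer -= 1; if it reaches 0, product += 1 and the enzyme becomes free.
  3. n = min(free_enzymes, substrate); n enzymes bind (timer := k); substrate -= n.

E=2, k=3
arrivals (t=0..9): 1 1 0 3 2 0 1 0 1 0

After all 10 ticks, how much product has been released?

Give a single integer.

Answer: 5

Derivation:
t=0: arr=1 -> substrate=0 bound=1 product=0
t=1: arr=1 -> substrate=0 bound=2 product=0
t=2: arr=0 -> substrate=0 bound=2 product=0
t=3: arr=3 -> substrate=2 bound=2 product=1
t=4: arr=2 -> substrate=3 bound=2 product=2
t=5: arr=0 -> substrate=3 bound=2 product=2
t=6: arr=1 -> substrate=3 bound=2 product=3
t=7: arr=0 -> substrate=2 bound=2 product=4
t=8: arr=1 -> substrate=3 bound=2 product=4
t=9: arr=0 -> substrate=2 bound=2 product=5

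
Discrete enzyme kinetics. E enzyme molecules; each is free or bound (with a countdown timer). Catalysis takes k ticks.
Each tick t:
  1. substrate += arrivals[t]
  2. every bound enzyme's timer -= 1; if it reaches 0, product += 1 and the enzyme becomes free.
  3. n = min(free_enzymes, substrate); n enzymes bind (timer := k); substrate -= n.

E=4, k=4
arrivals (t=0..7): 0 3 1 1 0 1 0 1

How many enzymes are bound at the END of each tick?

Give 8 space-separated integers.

t=0: arr=0 -> substrate=0 bound=0 product=0
t=1: arr=3 -> substrate=0 bound=3 product=0
t=2: arr=1 -> substrate=0 bound=4 product=0
t=3: arr=1 -> substrate=1 bound=4 product=0
t=4: arr=0 -> substrate=1 bound=4 product=0
t=5: arr=1 -> substrate=0 bound=3 product=3
t=6: arr=0 -> substrate=0 bound=2 product=4
t=7: arr=1 -> substrate=0 bound=3 product=4

Answer: 0 3 4 4 4 3 2 3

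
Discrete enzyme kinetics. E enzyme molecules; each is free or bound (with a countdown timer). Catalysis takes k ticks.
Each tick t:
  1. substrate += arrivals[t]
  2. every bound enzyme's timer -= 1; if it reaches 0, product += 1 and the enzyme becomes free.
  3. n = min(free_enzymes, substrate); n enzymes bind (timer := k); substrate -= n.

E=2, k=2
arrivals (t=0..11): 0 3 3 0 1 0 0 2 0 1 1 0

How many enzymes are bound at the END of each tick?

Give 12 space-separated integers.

Answer: 0 2 2 2 2 2 2 2 2 2 2 1

Derivation:
t=0: arr=0 -> substrate=0 bound=0 product=0
t=1: arr=3 -> substrate=1 bound=2 product=0
t=2: arr=3 -> substrate=4 bound=2 product=0
t=3: arr=0 -> substrate=2 bound=2 product=2
t=4: arr=1 -> substrate=3 bound=2 product=2
t=5: arr=0 -> substrate=1 bound=2 product=4
t=6: arr=0 -> substrate=1 bound=2 product=4
t=7: arr=2 -> substrate=1 bound=2 product=6
t=8: arr=0 -> substrate=1 bound=2 product=6
t=9: arr=1 -> substrate=0 bound=2 product=8
t=10: arr=1 -> substrate=1 bound=2 product=8
t=11: arr=0 -> substrate=0 bound=1 product=10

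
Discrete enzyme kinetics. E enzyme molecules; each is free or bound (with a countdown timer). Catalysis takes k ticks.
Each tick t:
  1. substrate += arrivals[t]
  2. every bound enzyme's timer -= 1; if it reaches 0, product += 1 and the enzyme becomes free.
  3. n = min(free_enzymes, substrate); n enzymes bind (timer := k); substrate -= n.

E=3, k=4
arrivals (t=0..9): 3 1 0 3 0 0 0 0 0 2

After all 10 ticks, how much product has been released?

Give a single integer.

t=0: arr=3 -> substrate=0 bound=3 product=0
t=1: arr=1 -> substrate=1 bound=3 product=0
t=2: arr=0 -> substrate=1 bound=3 product=0
t=3: arr=3 -> substrate=4 bound=3 product=0
t=4: arr=0 -> substrate=1 bound=3 product=3
t=5: arr=0 -> substrate=1 bound=3 product=3
t=6: arr=0 -> substrate=1 bound=3 product=3
t=7: arr=0 -> substrate=1 bound=3 product=3
t=8: arr=0 -> substrate=0 bound=1 product=6
t=9: arr=2 -> substrate=0 bound=3 product=6

Answer: 6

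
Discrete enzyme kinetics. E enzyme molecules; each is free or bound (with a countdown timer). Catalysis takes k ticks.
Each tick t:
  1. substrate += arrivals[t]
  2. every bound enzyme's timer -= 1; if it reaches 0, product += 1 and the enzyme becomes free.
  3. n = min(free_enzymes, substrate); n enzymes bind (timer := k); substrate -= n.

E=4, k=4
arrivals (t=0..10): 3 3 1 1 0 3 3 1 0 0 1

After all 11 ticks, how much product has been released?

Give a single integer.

Answer: 8

Derivation:
t=0: arr=3 -> substrate=0 bound=3 product=0
t=1: arr=3 -> substrate=2 bound=4 product=0
t=2: arr=1 -> substrate=3 bound=4 product=0
t=3: arr=1 -> substrate=4 bound=4 product=0
t=4: arr=0 -> substrate=1 bound=4 product=3
t=5: arr=3 -> substrate=3 bound=4 product=4
t=6: arr=3 -> substrate=6 bound=4 product=4
t=7: arr=1 -> substrate=7 bound=4 product=4
t=8: arr=0 -> substrate=4 bound=4 product=7
t=9: arr=0 -> substrate=3 bound=4 product=8
t=10: arr=1 -> substrate=4 bound=4 product=8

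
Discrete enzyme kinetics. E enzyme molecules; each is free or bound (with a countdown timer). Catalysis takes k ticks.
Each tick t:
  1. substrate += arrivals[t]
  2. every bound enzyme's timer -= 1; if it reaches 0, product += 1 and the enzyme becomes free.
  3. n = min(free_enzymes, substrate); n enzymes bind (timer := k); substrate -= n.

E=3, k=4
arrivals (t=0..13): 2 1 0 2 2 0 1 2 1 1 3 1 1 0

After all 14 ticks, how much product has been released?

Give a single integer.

t=0: arr=2 -> substrate=0 bound=2 product=0
t=1: arr=1 -> substrate=0 bound=3 product=0
t=2: arr=0 -> substrate=0 bound=3 product=0
t=3: arr=2 -> substrate=2 bound=3 product=0
t=4: arr=2 -> substrate=2 bound=3 product=2
t=5: arr=0 -> substrate=1 bound=3 product=3
t=6: arr=1 -> substrate=2 bound=3 product=3
t=7: arr=2 -> substrate=4 bound=3 product=3
t=8: arr=1 -> substrate=3 bound=3 product=5
t=9: arr=1 -> substrate=3 bound=3 product=6
t=10: arr=3 -> substrate=6 bound=3 product=6
t=11: arr=1 -> substrate=7 bound=3 product=6
t=12: arr=1 -> substrate=6 bound=3 product=8
t=13: arr=0 -> substrate=5 bound=3 product=9

Answer: 9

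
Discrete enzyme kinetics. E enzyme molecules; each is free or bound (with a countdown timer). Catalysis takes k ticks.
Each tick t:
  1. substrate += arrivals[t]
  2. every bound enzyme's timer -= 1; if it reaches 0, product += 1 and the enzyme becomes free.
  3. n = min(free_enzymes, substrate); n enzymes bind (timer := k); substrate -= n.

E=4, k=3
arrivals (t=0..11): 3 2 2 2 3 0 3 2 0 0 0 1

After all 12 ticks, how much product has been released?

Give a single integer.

t=0: arr=3 -> substrate=0 bound=3 product=0
t=1: arr=2 -> substrate=1 bound=4 product=0
t=2: arr=2 -> substrate=3 bound=4 product=0
t=3: arr=2 -> substrate=2 bound=4 product=3
t=4: arr=3 -> substrate=4 bound=4 product=4
t=5: arr=0 -> substrate=4 bound=4 product=4
t=6: arr=3 -> substrate=4 bound=4 product=7
t=7: arr=2 -> substrate=5 bound=4 product=8
t=8: arr=0 -> substrate=5 bound=4 product=8
t=9: arr=0 -> substrate=2 bound=4 product=11
t=10: arr=0 -> substrate=1 bound=4 product=12
t=11: arr=1 -> substrate=2 bound=4 product=12

Answer: 12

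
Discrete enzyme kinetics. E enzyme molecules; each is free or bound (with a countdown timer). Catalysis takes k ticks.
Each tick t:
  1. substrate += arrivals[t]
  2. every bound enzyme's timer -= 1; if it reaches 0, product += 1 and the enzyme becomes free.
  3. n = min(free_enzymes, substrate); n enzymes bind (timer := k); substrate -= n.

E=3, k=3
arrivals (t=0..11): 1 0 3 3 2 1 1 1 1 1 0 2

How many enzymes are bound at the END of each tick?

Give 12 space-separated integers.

Answer: 1 1 3 3 3 3 3 3 3 3 3 3

Derivation:
t=0: arr=1 -> substrate=0 bound=1 product=0
t=1: arr=0 -> substrate=0 bound=1 product=0
t=2: arr=3 -> substrate=1 bound=3 product=0
t=3: arr=3 -> substrate=3 bound=3 product=1
t=4: arr=2 -> substrate=5 bound=3 product=1
t=5: arr=1 -> substrate=4 bound=3 product=3
t=6: arr=1 -> substrate=4 bound=3 product=4
t=7: arr=1 -> substrate=5 bound=3 product=4
t=8: arr=1 -> substrate=4 bound=3 product=6
t=9: arr=1 -> substrate=4 bound=3 product=7
t=10: arr=0 -> substrate=4 bound=3 product=7
t=11: arr=2 -> substrate=4 bound=3 product=9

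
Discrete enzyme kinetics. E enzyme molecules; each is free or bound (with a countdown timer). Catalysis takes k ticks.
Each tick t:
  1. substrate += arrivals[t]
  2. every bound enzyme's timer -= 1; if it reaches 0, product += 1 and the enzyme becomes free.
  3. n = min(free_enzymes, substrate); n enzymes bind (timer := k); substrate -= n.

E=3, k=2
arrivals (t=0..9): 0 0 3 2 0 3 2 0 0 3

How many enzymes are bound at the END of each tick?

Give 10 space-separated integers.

t=0: arr=0 -> substrate=0 bound=0 product=0
t=1: arr=0 -> substrate=0 bound=0 product=0
t=2: arr=3 -> substrate=0 bound=3 product=0
t=3: arr=2 -> substrate=2 bound=3 product=0
t=4: arr=0 -> substrate=0 bound=2 product=3
t=5: arr=3 -> substrate=2 bound=3 product=3
t=6: arr=2 -> substrate=2 bound=3 product=5
t=7: arr=0 -> substrate=1 bound=3 product=6
t=8: arr=0 -> substrate=0 bound=2 product=8
t=9: arr=3 -> substrate=1 bound=3 product=9

Answer: 0 0 3 3 2 3 3 3 2 3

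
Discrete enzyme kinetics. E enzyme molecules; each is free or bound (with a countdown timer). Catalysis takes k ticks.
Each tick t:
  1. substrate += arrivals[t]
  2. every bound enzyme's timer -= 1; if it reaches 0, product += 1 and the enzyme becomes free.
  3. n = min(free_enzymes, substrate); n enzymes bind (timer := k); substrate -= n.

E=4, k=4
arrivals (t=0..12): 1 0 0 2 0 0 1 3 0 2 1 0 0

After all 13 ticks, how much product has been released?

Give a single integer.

Answer: 7

Derivation:
t=0: arr=1 -> substrate=0 bound=1 product=0
t=1: arr=0 -> substrate=0 bound=1 product=0
t=2: arr=0 -> substrate=0 bound=1 product=0
t=3: arr=2 -> substrate=0 bound=3 product=0
t=4: arr=0 -> substrate=0 bound=2 product=1
t=5: arr=0 -> substrate=0 bound=2 product=1
t=6: arr=1 -> substrate=0 bound=3 product=1
t=7: arr=3 -> substrate=0 bound=4 product=3
t=8: arr=0 -> substrate=0 bound=4 product=3
t=9: arr=2 -> substrate=2 bound=4 product=3
t=10: arr=1 -> substrate=2 bound=4 product=4
t=11: arr=0 -> substrate=0 bound=3 product=7
t=12: arr=0 -> substrate=0 bound=3 product=7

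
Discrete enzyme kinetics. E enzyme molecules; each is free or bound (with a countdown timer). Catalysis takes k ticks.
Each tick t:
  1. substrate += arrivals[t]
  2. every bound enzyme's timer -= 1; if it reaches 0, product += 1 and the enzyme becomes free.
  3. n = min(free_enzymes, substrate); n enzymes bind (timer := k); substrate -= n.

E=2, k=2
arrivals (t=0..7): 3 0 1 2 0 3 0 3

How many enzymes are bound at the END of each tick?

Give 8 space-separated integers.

Answer: 2 2 2 2 2 2 2 2

Derivation:
t=0: arr=3 -> substrate=1 bound=2 product=0
t=1: arr=0 -> substrate=1 bound=2 product=0
t=2: arr=1 -> substrate=0 bound=2 product=2
t=3: arr=2 -> substrate=2 bound=2 product=2
t=4: arr=0 -> substrate=0 bound=2 product=4
t=5: arr=3 -> substrate=3 bound=2 product=4
t=6: arr=0 -> substrate=1 bound=2 product=6
t=7: arr=3 -> substrate=4 bound=2 product=6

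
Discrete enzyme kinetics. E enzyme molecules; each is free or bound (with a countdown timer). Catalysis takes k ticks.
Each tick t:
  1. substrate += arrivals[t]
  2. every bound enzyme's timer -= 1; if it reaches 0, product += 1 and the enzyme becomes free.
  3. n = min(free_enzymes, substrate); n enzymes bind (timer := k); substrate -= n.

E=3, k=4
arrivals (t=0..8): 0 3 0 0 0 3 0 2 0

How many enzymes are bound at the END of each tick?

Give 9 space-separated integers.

t=0: arr=0 -> substrate=0 bound=0 product=0
t=1: arr=3 -> substrate=0 bound=3 product=0
t=2: arr=0 -> substrate=0 bound=3 product=0
t=3: arr=0 -> substrate=0 bound=3 product=0
t=4: arr=0 -> substrate=0 bound=3 product=0
t=5: arr=3 -> substrate=0 bound=3 product=3
t=6: arr=0 -> substrate=0 bound=3 product=3
t=7: arr=2 -> substrate=2 bound=3 product=3
t=8: arr=0 -> substrate=2 bound=3 product=3

Answer: 0 3 3 3 3 3 3 3 3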